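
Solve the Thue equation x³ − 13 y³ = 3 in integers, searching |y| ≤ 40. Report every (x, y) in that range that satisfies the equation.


The equation is x³ - 13y³ = 3. For fixed y, x³ = 13·y³ + 3, so a solution requires the RHS to be a perfect cube.
Strategy: iterate y from -40 to 40, compute RHS = 13·y³ + 3, and check whether it is a (positive or negative) perfect cube.
Check small values of y:
  y = 0: RHS = 3 is not a perfect cube.
  y = 1: RHS = 16 is not a perfect cube.
  y = -1: RHS = -10 is not a perfect cube.
  y = 2: RHS = 107 is not a perfect cube.
  y = -2: RHS = -101 is not a perfect cube.
  y = 3: RHS = 354 is not a perfect cube.
  y = -3: RHS = -348 is not a perfect cube.
Continuing the search up to |y| = 40 finds no solutions either.
No (x, y) in the scanned range satisfies the equation.

No integer solutions with |y| ≤ 40.


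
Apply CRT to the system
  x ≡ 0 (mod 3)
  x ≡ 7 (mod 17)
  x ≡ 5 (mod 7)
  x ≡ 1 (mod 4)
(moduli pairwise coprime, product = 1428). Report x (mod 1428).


Product of moduli M = 3 · 17 · 7 · 4 = 1428.
Merge one congruence at a time:
  Start: x ≡ 0 (mod 3).
  Combine with x ≡ 7 (mod 17); new modulus lcm = 51.
    Write x = 0 + 3·t and substitute into x ≡ 7 (mod 17): 3·t ≡ 7 − 0 = 7 (mod 17).
    The inverse of 3 mod 17 is 6 (since 3·6 = 18 = 1·17 + 1), so t ≡ 6·7 = 42 ≡ 8 (mod 17).
    Then x = 0 + 3·8 = 24, valid modulo lcm(3, 17) = 51: x ≡ 24 (mod 51).
  Combine with x ≡ 5 (mod 7); new modulus lcm = 357.
    Write x = 24 + 51·t and substitute into x ≡ 5 (mod 7): 51·t ≡ 5 − 24 = -19 (mod 7).
    Reduce coefficients mod 7: 2·t ≡ 2 (mod 7).
    The inverse of 2 mod 7 is 4 (since 2·4 = 8 = 1·7 + 1), so t ≡ 4·2 = 8 ≡ 1 (mod 7).
    Then x = 24 + 51·1 = 75, valid modulo lcm(51, 7) = 357: x ≡ 75 (mod 357).
  Combine with x ≡ 1 (mod 4); new modulus lcm = 1428.
    Write x = 75 + 357·t and substitute into x ≡ 1 (mod 4): 357·t ≡ 1 − 75 = -74 (mod 4).
    Reduce coefficients mod 4: 1·t ≡ 2 (mod 4).
    So t ≡ 2 (mod 4).
    Then x = 75 + 357·2 = 789, valid modulo lcm(357, 4) = 1428: x ≡ 789 (mod 1428).
Verify against each original: 789 mod 3 = 0, 789 mod 17 = 7, 789 mod 7 = 5, 789 mod 4 = 1.

x ≡ 789 (mod 1428).


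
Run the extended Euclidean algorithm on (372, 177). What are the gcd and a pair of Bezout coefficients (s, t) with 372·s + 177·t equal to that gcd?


Euclidean algorithm on (372, 177) — divide until remainder is 0:
  372 = 2 · 177 + 18
  177 = 9 · 18 + 15
  18 = 1 · 15 + 3
  15 = 5 · 3 + 0
gcd(372, 177) = 3.
Track Bezout coefficients alongside the remainders: start with r₀ = 372 = a·1 + b·0 (s = 1, t = 0) and r₁ = 177 = a·0 + b·1 (s = 0, t = 1); each new remainder r_{k+1} = r_{k-1} − q_k·r_k inherits s_{k+1} = s_{k-1} − q_k·s_k, t_{k+1} = t_{k-1} − q_k·t_k, so r_k = a·s_k + b·t_k at every step:
  q = 2: r = 18, s = 1 − 2·0 = 1, t = 0 − 2·1 = -2  (check: 372·1 + 177·(-2) = 18)
  q = 9: r = 15, s = 0 − 9·1 = -9, t = 1 − 9·(-2) = 19  (check: 372·(-9) + 177·19 = 15)
  q = 1: r = 3, s = 1 − 1·(-9) = 10, t = -2 − 1·19 = -21  (check: 372·10 + 177·(-21) = 3)
The row with r = 3 (the gcd) gives the Bezout coefficients s = 10, t = -21.
Result: 372 · (10) + 177 · (-21) = 3.

gcd(372, 177) = 3; s = 10, t = -21 (check: 372·10 + 177·(-21) = 3).


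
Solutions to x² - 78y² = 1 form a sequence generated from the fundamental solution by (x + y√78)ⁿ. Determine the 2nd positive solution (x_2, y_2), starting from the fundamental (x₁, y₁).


Step 1: Find the fundamental solution (x₁, y₁) of x² - 78y² = 1.
  Expand √78 as a continued fraction. a₀ = ⌊√78⌋ = 8; iterate m_{k+1} = d_k·a_k − m_k, d_{k+1} = (78 − m_{k+1}²)/d_k, a_{k+1} = ⌊(a₀ + m_{k+1})/d_{k+1}⌋ (starting m₀ = 0, d₀ = 1), with convergents p_k = a_k·p_{k-1} + p_{k-2}, q_k = a_k·q_{k-1} + q_{k-2} (p₋₁ = 1, q₋₁ = 0):
  k = 0: a₀ = 8; p₀/q₀ = 8/1; p₀² − 78·q₀² = 64 − 78 = -14.
  k = 1: m = 8, d = 14, a = ⌊(8 + 8)/14⌋ = 1; p/q = (1·8 + 1)/(1·1 + 0) = 9/1; p² − 78·q² = 81 − 78 = 3.
  k = 2: m = 6, d = 3, a = ⌊(8 + 6)/3⌋ = 4; p/q = (4·9 + 8)/(4·1 + 1) = 44/5; p² − 78·q² = 1936 − 1950 = -14.
  k = 3: m = 6, d = 14, a = ⌊(8 + 6)/14⌋ = 1; p/q = (1·44 + 9)/(1·5 + 1) = 53/6; p² − 78·q² = 2809 − 2808 = 1.
  The first convergent with p² − 78·q² = 1 gives the fundamental solution (x₁, y₁) = (53, 6).
Step 2: Apply the recurrence (x_{n+1}, y_{n+1}) = (x₁x_n + 78y₁y_n, x₁y_n + y₁x_n) repeatedly.
  From (x_1, y_1) = (53, 6): x_2 = 53·53 + 78·6·6 = 5617; y_2 = 53·6 + 6·53 = 636.
Step 3: Verify x_2² - 78·y_2² = 31550689 - 31550688 = 1 (should be 1). ✓

(x_1, y_1) = (53, 6); (x_2, y_2) = (5617, 636).


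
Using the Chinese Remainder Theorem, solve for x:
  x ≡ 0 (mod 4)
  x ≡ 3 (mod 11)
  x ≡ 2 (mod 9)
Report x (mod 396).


Moduli 4, 11, 9 are pairwise coprime; by CRT there is a unique solution modulo M = 4 · 11 · 9 = 396.
Solve pairwise, accumulating the modulus:
  Start with x ≡ 0 (mod 4).
  Combine with x ≡ 3 (mod 11): since gcd(4, 11) = 1, we get a unique residue mod 44.
    Write x = 0 + 4·t and substitute into x ≡ 3 (mod 11): 4·t ≡ 3 − 0 = 3 (mod 11).
    The inverse of 4 mod 11 is 3 (since 4·3 = 12 = 1·11 + 1), so t ≡ 3·3 = 9 ≡ 9 (mod 11).
    Then x = 0 + 4·9 = 36, valid modulo lcm(4, 11) = 44: x ≡ 36 (mod 44).
  Combine with x ≡ 2 (mod 9): since gcd(44, 9) = 1, we get a unique residue mod 396.
    Write x = 36 + 44·t and substitute into x ≡ 2 (mod 9): 44·t ≡ 2 − 36 = -34 (mod 9).
    Reduce coefficients mod 9: 8·t ≡ 2 (mod 9).
    The inverse of 8 mod 9 is 8 (since 8·8 = 64 = 7·9 + 1), so t ≡ 8·2 = 16 ≡ 7 (mod 9).
    Then x = 36 + 44·7 = 344, valid modulo lcm(44, 9) = 396: x ≡ 344 (mod 396).
Verify: 344 mod 4 = 0 ✓, 344 mod 11 = 3 ✓, 344 mod 9 = 2 ✓.

x ≡ 344 (mod 396).


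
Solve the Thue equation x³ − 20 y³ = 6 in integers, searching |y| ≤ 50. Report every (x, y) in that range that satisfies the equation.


The equation is x³ - 20y³ = 6. For fixed y, x³ = 20·y³ + 6, so a solution requires the RHS to be a perfect cube.
Strategy: iterate y from -50 to 50, compute RHS = 20·y³ + 6, and check whether it is a (positive or negative) perfect cube.
Check small values of y:
  y = 0: RHS = 6 is not a perfect cube.
  y = 1: RHS = 26 is not a perfect cube.
  y = -1: RHS = -14 is not a perfect cube.
  y = 2: RHS = 166 is not a perfect cube.
  y = -2: RHS = -154 is not a perfect cube.
  y = 3: RHS = 546 is not a perfect cube.
  y = -3: RHS = -534 is not a perfect cube.
Continuing the search up to |y| = 50 finds no solutions either.
No (x, y) in the scanned range satisfies the equation.

No integer solutions with |y| ≤ 50.


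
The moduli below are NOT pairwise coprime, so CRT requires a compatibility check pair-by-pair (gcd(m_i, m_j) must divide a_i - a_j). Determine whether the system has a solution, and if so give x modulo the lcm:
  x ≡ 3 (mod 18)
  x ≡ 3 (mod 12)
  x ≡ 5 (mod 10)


Moduli 18, 12, 10 are not pairwise coprime, so CRT works modulo lcm(m_i) when all pairwise compatibility conditions hold.
Pairwise compatibility: gcd(m_i, m_j) must divide a_i - a_j for every pair.
Merge one congruence at a time:
  Start: x ≡ 3 (mod 18).
  Combine with x ≡ 3 (mod 12): gcd(18, 12) = 6; 3 - 3 = 0, which IS divisible by 6, so compatible.
    Write x = 3 + 18·t and substitute into x ≡ 3 (mod 12): 18·t ≡ 3 − 3 = 0 (mod 12).
    Divide the congruence (and modulus) by g = 6: 3·t ≡ 0 (mod 2).
    Reduce coefficients mod 2: 1·t ≡ 0 (mod 2).
    So t ≡ 0 (mod 2).
    Then x = 3 + 18·0 = 3, valid modulo lcm(18, 12) = 36: x ≡ 3 (mod 36).
  Combine with x ≡ 5 (mod 10): gcd(36, 10) = 2; 5 - 3 = 2, which IS divisible by 2, so compatible.
    Write x = 3 + 36·t and substitute into x ≡ 5 (mod 10): 36·t ≡ 5 − 3 = 2 (mod 10).
    Divide the congruence (and modulus) by g = 2: 18·t ≡ 1 (mod 5).
    Reduce coefficients mod 5: 3·t ≡ 1 (mod 5).
    The inverse of 3 mod 5 is 2 (since 3·2 = 6 = 1·5 + 1), so t ≡ 2·1 = 2 ≡ 2 (mod 5).
    Then x = 3 + 36·2 = 75, valid modulo lcm(36, 10) = 180: x ≡ 75 (mod 180).
Verify: 75 mod 18 = 3, 75 mod 12 = 3, 75 mod 10 = 5.

x ≡ 75 (mod 180).


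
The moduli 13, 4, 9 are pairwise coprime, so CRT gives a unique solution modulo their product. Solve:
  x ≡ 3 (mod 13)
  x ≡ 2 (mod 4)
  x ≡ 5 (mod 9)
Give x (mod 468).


Moduli 13, 4, 9 are pairwise coprime; by CRT there is a unique solution modulo M = 13 · 4 · 9 = 468.
Solve pairwise, accumulating the modulus:
  Start with x ≡ 3 (mod 13).
  Combine with x ≡ 2 (mod 4): since gcd(13, 4) = 1, we get a unique residue mod 52.
    Write x = 3 + 13·t and substitute into x ≡ 2 (mod 4): 13·t ≡ 2 − 3 = -1 (mod 4).
    Reduce coefficients mod 4: 1·t ≡ 3 (mod 4).
    So t ≡ 3 (mod 4).
    Then x = 3 + 13·3 = 42, valid modulo lcm(13, 4) = 52: x ≡ 42 (mod 52).
  Combine with x ≡ 5 (mod 9): since gcd(52, 9) = 1, we get a unique residue mod 468.
    Write x = 42 + 52·t and substitute into x ≡ 5 (mod 9): 52·t ≡ 5 − 42 = -37 (mod 9).
    Reduce coefficients mod 9: 7·t ≡ 8 (mod 9).
    The inverse of 7 mod 9 is 4 (since 7·4 = 28 = 3·9 + 1), so t ≡ 4·8 = 32 ≡ 5 (mod 9).
    Then x = 42 + 52·5 = 302, valid modulo lcm(52, 9) = 468: x ≡ 302 (mod 468).
Verify: 302 mod 13 = 3 ✓, 302 mod 4 = 2 ✓, 302 mod 9 = 5 ✓.

x ≡ 302 (mod 468).


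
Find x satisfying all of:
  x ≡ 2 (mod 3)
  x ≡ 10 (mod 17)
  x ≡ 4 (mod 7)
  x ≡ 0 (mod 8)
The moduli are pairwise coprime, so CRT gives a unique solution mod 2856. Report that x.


Product of moduli M = 3 · 17 · 7 · 8 = 2856.
Merge one congruence at a time:
  Start: x ≡ 2 (mod 3).
  Combine with x ≡ 10 (mod 17); new modulus lcm = 51.
    Write x = 2 + 3·t and substitute into x ≡ 10 (mod 17): 3·t ≡ 10 − 2 = 8 (mod 17).
    The inverse of 3 mod 17 is 6 (since 3·6 = 18 = 1·17 + 1), so t ≡ 6·8 = 48 ≡ 14 (mod 17).
    Then x = 2 + 3·14 = 44, valid modulo lcm(3, 17) = 51: x ≡ 44 (mod 51).
  Combine with x ≡ 4 (mod 7); new modulus lcm = 357.
    Write x = 44 + 51·t and substitute into x ≡ 4 (mod 7): 51·t ≡ 4 − 44 = -40 (mod 7).
    Reduce coefficients mod 7: 2·t ≡ 2 (mod 7).
    The inverse of 2 mod 7 is 4 (since 2·4 = 8 = 1·7 + 1), so t ≡ 4·2 = 8 ≡ 1 (mod 7).
    Then x = 44 + 51·1 = 95, valid modulo lcm(51, 7) = 357: x ≡ 95 (mod 357).
  Combine with x ≡ 0 (mod 8); new modulus lcm = 2856.
    Write x = 95 + 357·t and substitute into x ≡ 0 (mod 8): 357·t ≡ 0 − 95 = -95 (mod 8).
    Reduce coefficients mod 8: 5·t ≡ 1 (mod 8).
    The inverse of 5 mod 8 is 5 (since 5·5 = 25 = 3·8 + 1), so t ≡ 5·1 = 5 ≡ 5 (mod 8).
    Then x = 95 + 357·5 = 1880, valid modulo lcm(357, 8) = 2856: x ≡ 1880 (mod 2856).
Verify against each original: 1880 mod 3 = 2, 1880 mod 17 = 10, 1880 mod 7 = 4, 1880 mod 8 = 0.

x ≡ 1880 (mod 2856).


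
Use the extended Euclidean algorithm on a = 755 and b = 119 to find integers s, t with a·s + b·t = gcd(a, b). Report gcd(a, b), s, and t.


Euclidean algorithm on (755, 119) — divide until remainder is 0:
  755 = 6 · 119 + 41
  119 = 2 · 41 + 37
  41 = 1 · 37 + 4
  37 = 9 · 4 + 1
  4 = 4 · 1 + 0
gcd(755, 119) = 1.
Track Bezout coefficients alongside the remainders: start with r₀ = 755 = a·1 + b·0 (s = 1, t = 0) and r₁ = 119 = a·0 + b·1 (s = 0, t = 1); each new remainder r_{k+1} = r_{k-1} − q_k·r_k inherits s_{k+1} = s_{k-1} − q_k·s_k, t_{k+1} = t_{k-1} − q_k·t_k, so r_k = a·s_k + b·t_k at every step:
  q = 6: r = 41, s = 1 − 6·0 = 1, t = 0 − 6·1 = -6  (check: 755·1 + 119·(-6) = 41)
  q = 2: r = 37, s = 0 − 2·1 = -2, t = 1 − 2·(-6) = 13  (check: 755·(-2) + 119·13 = 37)
  q = 1: r = 4, s = 1 − 1·(-2) = 3, t = -6 − 1·13 = -19  (check: 755·3 + 119·(-19) = 4)
  q = 9: r = 1, s = -2 − 9·3 = -29, t = 13 − 9·(-19) = 184  (check: 755·(-29) + 119·184 = 1)
The row with r = 1 (the gcd) gives the Bezout coefficients s = -29, t = 184.
Result: 755 · (-29) + 119 · (184) = 1.

gcd(755, 119) = 1; s = -29, t = 184 (check: 755·(-29) + 119·184 = 1).


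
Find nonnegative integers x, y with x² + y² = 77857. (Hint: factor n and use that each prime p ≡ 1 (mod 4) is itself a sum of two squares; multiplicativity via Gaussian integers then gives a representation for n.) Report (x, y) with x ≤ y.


Step 1: Factor n = 77857 = 13 · 53 · 113.
Step 2: Check the mod-4 condition on each prime factor: 13 ≡ 1 (mod 4), exponent 1; 53 ≡ 1 (mod 4), exponent 1; 113 ≡ 1 (mod 4), exponent 1.
All primes ≡ 3 (mod 4) appear to even exponent (or don't appear), so by the two-squares theorem n IS expressible as a sum of two squares.
Step 3: Build a representation. Here n = 13 · 53 · 113 is a product of primes ≡ 1 (mod 4). Each prime p ≡ 1 (mod 4) is itself a sum of two squares; find a² by testing p − a² for a perfect square:
  13: 13 − 1² = 12, 13 − 2² = 9 = 3² ⇒ 13 = 2² + 3².
  53: 53 − 1² = 52, 53 − 2² = 49 = 7² ⇒ 53 = 2² + 7².
  113: 113 − 1² = 112, 113 − 2² = 109, 113 − 3² = 104, 113 − 4² = 97, 113 − 5² = 88, 113 − 6² = 77, 113 − 7² = 64 = 8² ⇒ 113 = 7² + 8².
  Combine using the Brahmagupta–Fibonacci identity (a² + b²)(c² + d²) = (ac − bd)² + (ad + bc)² = (ac + bd)² + (ad − bc)²:
  13 · 53 = 689: from (2² + 3²)(2² + 7²), take (2·2 − 3·7, 2·7 + 3·2) = (4 − 21, 14 + 6) = (-17, 20); dropping signs (only squares matter) gives (17, 20); check 17² + 20² = 289 + 400 = 689 ✓.
  689 · 113 = 77857: from (17² + 20²)(7² + 8²), take (17·7 − 20·8, 17·8 + 20·7) = (119 − 160, 136 + 140) = (-41, 276); dropping signs (only squares matter) gives (41, 276); check 41² + 276² = 1681 + 76176 = 77857 ✓.
Step 4: Order so x ≤ y and verify: 41² + 276² = 1681 + 76176 = 77857 = n. ✓

n = 77857 = 41² + 276² (one valid representation with x ≤ y).


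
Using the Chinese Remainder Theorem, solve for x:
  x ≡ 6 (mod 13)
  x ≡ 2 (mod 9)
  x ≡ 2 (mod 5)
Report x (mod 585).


Moduli 13, 9, 5 are pairwise coprime; by CRT there is a unique solution modulo M = 13 · 9 · 5 = 585.
Solve pairwise, accumulating the modulus:
  Start with x ≡ 6 (mod 13).
  Combine with x ≡ 2 (mod 9): since gcd(13, 9) = 1, we get a unique residue mod 117.
    Write x = 6 + 13·t and substitute into x ≡ 2 (mod 9): 13·t ≡ 2 − 6 = -4 (mod 9).
    Reduce coefficients mod 9: 4·t ≡ 5 (mod 9).
    The inverse of 4 mod 9 is 7 (since 4·7 = 28 = 3·9 + 1), so t ≡ 7·5 = 35 ≡ 8 (mod 9).
    Then x = 6 + 13·8 = 110, valid modulo lcm(13, 9) = 117: x ≡ 110 (mod 117).
  Combine with x ≡ 2 (mod 5): since gcd(117, 5) = 1, we get a unique residue mod 585.
    Write x = 110 + 117·t and substitute into x ≡ 2 (mod 5): 117·t ≡ 2 − 110 = -108 (mod 5).
    Reduce coefficients mod 5: 2·t ≡ 2 (mod 5).
    The inverse of 2 mod 5 is 3 (since 2·3 = 6 = 1·5 + 1), so t ≡ 3·2 = 6 ≡ 1 (mod 5).
    Then x = 110 + 117·1 = 227, valid modulo lcm(117, 5) = 585: x ≡ 227 (mod 585).
Verify: 227 mod 13 = 6 ✓, 227 mod 9 = 2 ✓, 227 mod 5 = 2 ✓.

x ≡ 227 (mod 585).


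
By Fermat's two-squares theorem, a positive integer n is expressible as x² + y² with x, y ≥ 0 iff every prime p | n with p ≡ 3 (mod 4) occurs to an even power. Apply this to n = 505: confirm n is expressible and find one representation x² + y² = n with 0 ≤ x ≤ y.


Step 1: Factor n = 505 = 5 · 101.
Step 2: Check the mod-4 condition on each prime factor: 5 ≡ 1 (mod 4), exponent 1; 101 ≡ 1 (mod 4), exponent 1.
All primes ≡ 3 (mod 4) appear to even exponent (or don't appear), so by the two-squares theorem n IS expressible as a sum of two squares.
Step 3: Build a representation. Here n = 5 · 101 is a product of primes ≡ 1 (mod 4). Each prime p ≡ 1 (mod 4) is itself a sum of two squares; find a² by testing p − a² for a perfect square:
  5: 5 − 1² = 4 = 2² ⇒ 5 = 1² + 2².
  101: 101 − 1² = 100 = 10² ⇒ 101 = 1² + 10².
  Combine using the Brahmagupta–Fibonacci identity (a² + b²)(c² + d²) = (ac − bd)² + (ad + bc)² = (ac + bd)² + (ad − bc)²:
  5 · 101 = 505: from (1² + 2²)(1² + 10²), take (1·1 − 2·10, 1·10 + 2·1) = (1 − 20, 10 + 2) = (-19, 12); dropping signs (only squares matter) gives (19, 12); check 19² + 12² = 361 + 144 = 505 ✓.
Step 4: Order so x ≤ y and verify: 12² + 19² = 144 + 361 = 505 = n. ✓

n = 505 = 12² + 19² (one valid representation with x ≤ y).


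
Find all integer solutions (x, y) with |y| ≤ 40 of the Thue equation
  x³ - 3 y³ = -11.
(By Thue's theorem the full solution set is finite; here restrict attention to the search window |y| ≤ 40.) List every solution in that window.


The equation is x³ - 3y³ = -11. For fixed y, x³ = 3·y³ − 11, so a solution requires the RHS to be a perfect cube.
Strategy: iterate y from -40 to 40, compute RHS = 3·y³ − 11, and check whether it is a (positive or negative) perfect cube.
Check small values of y:
  y = 0: RHS = -11 is not a perfect cube.
  y = 1: RHS = -8 = (-2)³ ⇒ x = -2 works.
  y = -1: RHS = -14 is not a perfect cube.
  y = 2: RHS = 13 is not a perfect cube.
  y = -2: RHS = -35 is not a perfect cube.
  y = 3: RHS = 70 is not a perfect cube.
  y = -3: RHS = -92 is not a perfect cube.
Continuing the search up to |y| = 40 finds no further solutions beyond those listed.
Collected solutions: (-2, 1).

Solutions (with |y| ≤ 40): (-2, 1).


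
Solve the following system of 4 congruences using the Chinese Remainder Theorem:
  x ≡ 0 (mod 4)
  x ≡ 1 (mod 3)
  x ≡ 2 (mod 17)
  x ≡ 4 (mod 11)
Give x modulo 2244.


Product of moduli M = 4 · 3 · 17 · 11 = 2244.
Merge one congruence at a time:
  Start: x ≡ 0 (mod 4).
  Combine with x ≡ 1 (mod 3); new modulus lcm = 12.
    Write x = 0 + 4·t and substitute into x ≡ 1 (mod 3): 4·t ≡ 1 − 0 = 1 (mod 3).
    Reduce coefficients mod 3: 1·t ≡ 1 (mod 3).
    So t ≡ 1 (mod 3).
    Then x = 0 + 4·1 = 4, valid modulo lcm(4, 3) = 12: x ≡ 4 (mod 12).
  Combine with x ≡ 2 (mod 17); new modulus lcm = 204.
    Write x = 4 + 12·t and substitute into x ≡ 2 (mod 17): 12·t ≡ 2 − 4 = -2 (mod 17).
    Reduce coefficients mod 17: 12·t ≡ 15 (mod 17).
    The inverse of 12 mod 17 is 10 (since 12·10 = 120 = 7·17 + 1), so t ≡ 10·15 = 150 ≡ 14 (mod 17).
    Then x = 4 + 12·14 = 172, valid modulo lcm(12, 17) = 204: x ≡ 172 (mod 204).
  Combine with x ≡ 4 (mod 11); new modulus lcm = 2244.
    Write x = 172 + 204·t and substitute into x ≡ 4 (mod 11): 204·t ≡ 4 − 172 = -168 (mod 11).
    Reduce coefficients mod 11: 6·t ≡ 8 (mod 11).
    The inverse of 6 mod 11 is 2 (since 6·2 = 12 = 1·11 + 1), so t ≡ 2·8 = 16 ≡ 5 (mod 11).
    Then x = 172 + 204·5 = 1192, valid modulo lcm(204, 11) = 2244: x ≡ 1192 (mod 2244).
Verify against each original: 1192 mod 4 = 0, 1192 mod 3 = 1, 1192 mod 17 = 2, 1192 mod 11 = 4.

x ≡ 1192 (mod 2244).


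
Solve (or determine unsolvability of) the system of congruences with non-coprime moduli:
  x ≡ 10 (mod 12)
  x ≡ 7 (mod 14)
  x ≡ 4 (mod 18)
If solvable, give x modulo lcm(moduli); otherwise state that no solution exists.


Moduli 12, 14, 18 are not pairwise coprime, so CRT works modulo lcm(m_i) when all pairwise compatibility conditions hold.
Pairwise compatibility: gcd(m_i, m_j) must divide a_i - a_j for every pair.
Merge one congruence at a time:
  Start: x ≡ 10 (mod 12).
  Combine with x ≡ 7 (mod 14): gcd(12, 14) = 2, and 7 - 10 = -3 is NOT divisible by 2.
    ⇒ system is inconsistent (no integer solution).

No solution (the system is inconsistent).


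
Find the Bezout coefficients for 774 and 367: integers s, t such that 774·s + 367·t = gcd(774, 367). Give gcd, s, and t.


Euclidean algorithm on (774, 367) — divide until remainder is 0:
  774 = 2 · 367 + 40
  367 = 9 · 40 + 7
  40 = 5 · 7 + 5
  7 = 1 · 5 + 2
  5 = 2 · 2 + 1
  2 = 2 · 1 + 0
gcd(774, 367) = 1.
Track Bezout coefficients alongside the remainders: start with r₀ = 774 = a·1 + b·0 (s = 1, t = 0) and r₁ = 367 = a·0 + b·1 (s = 0, t = 1); each new remainder r_{k+1} = r_{k-1} − q_k·r_k inherits s_{k+1} = s_{k-1} − q_k·s_k, t_{k+1} = t_{k-1} − q_k·t_k, so r_k = a·s_k + b·t_k at every step:
  q = 2: r = 40, s = 1 − 2·0 = 1, t = 0 − 2·1 = -2  (check: 774·1 + 367·(-2) = 40)
  q = 9: r = 7, s = 0 − 9·1 = -9, t = 1 − 9·(-2) = 19  (check: 774·(-9) + 367·19 = 7)
  q = 5: r = 5, s = 1 − 5·(-9) = 46, t = -2 − 5·19 = -97  (check: 774·46 + 367·(-97) = 5)
  q = 1: r = 2, s = -9 − 1·46 = -55, t = 19 − 1·(-97) = 116  (check: 774·(-55) + 367·116 = 2)
  q = 2: r = 1, s = 46 − 2·(-55) = 156, t = -97 − 2·116 = -329  (check: 774·156 + 367·(-329) = 1)
The row with r = 1 (the gcd) gives the Bezout coefficients s = 156, t = -329.
Result: 774 · (156) + 367 · (-329) = 1.

gcd(774, 367) = 1; s = 156, t = -329 (check: 774·156 + 367·(-329) = 1).


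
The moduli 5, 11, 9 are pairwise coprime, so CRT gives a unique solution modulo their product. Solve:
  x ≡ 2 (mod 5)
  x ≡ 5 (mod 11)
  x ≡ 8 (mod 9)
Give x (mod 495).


Moduli 5, 11, 9 are pairwise coprime; by CRT there is a unique solution modulo M = 5 · 11 · 9 = 495.
Solve pairwise, accumulating the modulus:
  Start with x ≡ 2 (mod 5).
  Combine with x ≡ 5 (mod 11): since gcd(5, 11) = 1, we get a unique residue mod 55.
    Write x = 2 + 5·t and substitute into x ≡ 5 (mod 11): 5·t ≡ 5 − 2 = 3 (mod 11).
    The inverse of 5 mod 11 is 9 (since 5·9 = 45 = 4·11 + 1), so t ≡ 9·3 = 27 ≡ 5 (mod 11).
    Then x = 2 + 5·5 = 27, valid modulo lcm(5, 11) = 55: x ≡ 27 (mod 55).
  Combine with x ≡ 8 (mod 9): since gcd(55, 9) = 1, we get a unique residue mod 495.
    Write x = 27 + 55·t and substitute into x ≡ 8 (mod 9): 55·t ≡ 8 − 27 = -19 (mod 9).
    Reduce coefficients mod 9: 1·t ≡ 8 (mod 9).
    So t ≡ 8 (mod 9).
    Then x = 27 + 55·8 = 467, valid modulo lcm(55, 9) = 495: x ≡ 467 (mod 495).
Verify: 467 mod 5 = 2 ✓, 467 mod 11 = 5 ✓, 467 mod 9 = 8 ✓.

x ≡ 467 (mod 495).


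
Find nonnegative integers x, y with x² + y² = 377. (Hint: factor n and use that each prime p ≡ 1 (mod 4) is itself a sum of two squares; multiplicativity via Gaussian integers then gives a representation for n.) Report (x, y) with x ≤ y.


Step 1: Factor n = 377 = 13 · 29.
Step 2: Check the mod-4 condition on each prime factor: 13 ≡ 1 (mod 4), exponent 1; 29 ≡ 1 (mod 4), exponent 1.
All primes ≡ 3 (mod 4) appear to even exponent (or don't appear), so by the two-squares theorem n IS expressible as a sum of two squares.
Step 3: Build a representation. Here n = 13 · 29 is a product of primes ≡ 1 (mod 4). Each prime p ≡ 1 (mod 4) is itself a sum of two squares; find a² by testing p − a² for a perfect square:
  13: 13 − 1² = 12, 13 − 2² = 9 = 3² ⇒ 13 = 2² + 3².
  29: 29 − 1² = 28, 29 − 2² = 25 = 5² ⇒ 29 = 2² + 5².
  Combine using the Brahmagupta–Fibonacci identity (a² + b²)(c² + d²) = (ac − bd)² + (ad + bc)² = (ac + bd)² + (ad − bc)²:
  13 · 29 = 377: from (2² + 3²)(2² + 5²), take (2·2 − 3·5, 2·5 + 3·2) = (4 − 15, 10 + 6) = (-11, 16); dropping signs (only squares matter) gives (11, 16); check 11² + 16² = 121 + 256 = 377 ✓.
Step 4: Order so x ≤ y and verify: 11² + 16² = 121 + 256 = 377 = n. ✓

n = 377 = 11² + 16² (one valid representation with x ≤ y).


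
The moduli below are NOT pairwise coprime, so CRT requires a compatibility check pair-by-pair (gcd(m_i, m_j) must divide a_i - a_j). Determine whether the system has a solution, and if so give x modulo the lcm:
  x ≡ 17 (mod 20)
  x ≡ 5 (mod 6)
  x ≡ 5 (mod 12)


Moduli 20, 6, 12 are not pairwise coprime, so CRT works modulo lcm(m_i) when all pairwise compatibility conditions hold.
Pairwise compatibility: gcd(m_i, m_j) must divide a_i - a_j for every pair.
Merge one congruence at a time:
  Start: x ≡ 17 (mod 20).
  Combine with x ≡ 5 (mod 6): gcd(20, 6) = 2; 5 - 17 = -12, which IS divisible by 2, so compatible.
    Write x = 17 + 20·t and substitute into x ≡ 5 (mod 6): 20·t ≡ 5 − 17 = -12 (mod 6).
    Divide the congruence (and modulus) by g = 2: 10·t ≡ -6 (mod 3).
    Reduce coefficients mod 3: 1·t ≡ 0 (mod 3).
    So t ≡ 0 (mod 3).
    Then x = 17 + 20·0 = 17, valid modulo lcm(20, 6) = 60: x ≡ 17 (mod 60).
  Combine with x ≡ 5 (mod 12): gcd(60, 12) = 12; 5 - 17 = -12, which IS divisible by 12, so compatible.
    Write x = 17 + 60·t and substitute into x ≡ 5 (mod 12): 60·t ≡ 5 − 17 = -12 (mod 12).
    Divide the congruence (and modulus) by g = 12: 5·t ≡ -1 (mod 1).
    Modulo 1 every t works; take t = 0.
    Then x = 17 + 60·0 = 17, valid modulo lcm(60, 12) = 60: x ≡ 17 (mod 60).
Verify: 17 mod 20 = 17, 17 mod 6 = 5, 17 mod 12 = 5.

x ≡ 17 (mod 60).


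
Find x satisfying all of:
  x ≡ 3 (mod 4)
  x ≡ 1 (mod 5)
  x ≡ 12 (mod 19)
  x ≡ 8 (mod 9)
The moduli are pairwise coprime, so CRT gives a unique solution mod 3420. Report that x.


Product of moduli M = 4 · 5 · 19 · 9 = 3420.
Merge one congruence at a time:
  Start: x ≡ 3 (mod 4).
  Combine with x ≡ 1 (mod 5); new modulus lcm = 20.
    Write x = 3 + 4·t and substitute into x ≡ 1 (mod 5): 4·t ≡ 1 − 3 = -2 (mod 5).
    Reduce coefficients mod 5: 4·t ≡ 3 (mod 5).
    The inverse of 4 mod 5 is 4 (since 4·4 = 16 = 3·5 + 1), so t ≡ 4·3 = 12 ≡ 2 (mod 5).
    Then x = 3 + 4·2 = 11, valid modulo lcm(4, 5) = 20: x ≡ 11 (mod 20).
  Combine with x ≡ 12 (mod 19); new modulus lcm = 380.
    Write x = 11 + 20·t and substitute into x ≡ 12 (mod 19): 20·t ≡ 12 − 11 = 1 (mod 19).
    Reduce coefficients mod 19: 1·t ≡ 1 (mod 19).
    So t ≡ 1 (mod 19).
    Then x = 11 + 20·1 = 31, valid modulo lcm(20, 19) = 380: x ≡ 31 (mod 380).
  Combine with x ≡ 8 (mod 9); new modulus lcm = 3420.
    Write x = 31 + 380·t and substitute into x ≡ 8 (mod 9): 380·t ≡ 8 − 31 = -23 (mod 9).
    Reduce coefficients mod 9: 2·t ≡ 4 (mod 9).
    The inverse of 2 mod 9 is 5 (since 2·5 = 10 = 1·9 + 1), so t ≡ 5·4 = 20 ≡ 2 (mod 9).
    Then x = 31 + 380·2 = 791, valid modulo lcm(380, 9) = 3420: x ≡ 791 (mod 3420).
Verify against each original: 791 mod 4 = 3, 791 mod 5 = 1, 791 mod 19 = 12, 791 mod 9 = 8.

x ≡ 791 (mod 3420).


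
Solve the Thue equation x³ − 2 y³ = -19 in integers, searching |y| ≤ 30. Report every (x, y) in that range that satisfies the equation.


The equation is x³ - 2y³ = -19. For fixed y, x³ = 2·y³ − 19, so a solution requires the RHS to be a perfect cube.
Strategy: iterate y from -30 to 30, compute RHS = 2·y³ − 19, and check whether it is a (positive or negative) perfect cube.
Check small values of y:
  y = 0: RHS = -19 is not a perfect cube.
  y = 1: RHS = -17 is not a perfect cube.
  y = -1: RHS = -21 is not a perfect cube.
  y = 2: RHS = -3 is not a perfect cube.
  y = -2: RHS = -35 is not a perfect cube.
  y = 3: RHS = 35 is not a perfect cube.
  y = -3: RHS = -73 is not a perfect cube.
Continuing the search up to |y| = 30 finds no solutions either.
No (x, y) in the scanned range satisfies the equation.

No integer solutions with |y| ≤ 30.


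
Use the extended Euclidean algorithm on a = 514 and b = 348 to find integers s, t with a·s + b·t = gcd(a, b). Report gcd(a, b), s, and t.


Euclidean algorithm on (514, 348) — divide until remainder is 0:
  514 = 1 · 348 + 166
  348 = 2 · 166 + 16
  166 = 10 · 16 + 6
  16 = 2 · 6 + 4
  6 = 1 · 4 + 2
  4 = 2 · 2 + 0
gcd(514, 348) = 2.
Track Bezout coefficients alongside the remainders: start with r₀ = 514 = a·1 + b·0 (s = 1, t = 0) and r₁ = 348 = a·0 + b·1 (s = 0, t = 1); each new remainder r_{k+1} = r_{k-1} − q_k·r_k inherits s_{k+1} = s_{k-1} − q_k·s_k, t_{k+1} = t_{k-1} − q_k·t_k, so r_k = a·s_k + b·t_k at every step:
  q = 1: r = 166, s = 1 − 1·0 = 1, t = 0 − 1·1 = -1  (check: 514·1 + 348·(-1) = 166)
  q = 2: r = 16, s = 0 − 2·1 = -2, t = 1 − 2·(-1) = 3  (check: 514·(-2) + 348·3 = 16)
  q = 10: r = 6, s = 1 − 10·(-2) = 21, t = -1 − 10·3 = -31  (check: 514·21 + 348·(-31) = 6)
  q = 2: r = 4, s = -2 − 2·21 = -44, t = 3 − 2·(-31) = 65  (check: 514·(-44) + 348·65 = 4)
  q = 1: r = 2, s = 21 − 1·(-44) = 65, t = -31 − 1·65 = -96  (check: 514·65 + 348·(-96) = 2)
The row with r = 2 (the gcd) gives the Bezout coefficients s = 65, t = -96.
Result: 514 · (65) + 348 · (-96) = 2.

gcd(514, 348) = 2; s = 65, t = -96 (check: 514·65 + 348·(-96) = 2).


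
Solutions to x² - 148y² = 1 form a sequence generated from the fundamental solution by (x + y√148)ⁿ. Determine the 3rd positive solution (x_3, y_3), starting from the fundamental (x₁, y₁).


Step 1: Find the fundamental solution (x₁, y₁) of x² - 148y² = 1.
  Expand √148 as a continued fraction. a₀ = ⌊√148⌋ = 12; iterate m_{k+1} = d_k·a_k − m_k, d_{k+1} = (148 − m_{k+1}²)/d_k, a_{k+1} = ⌊(a₀ + m_{k+1})/d_{k+1}⌋ (starting m₀ = 0, d₀ = 1), with convergents p_k = a_k·p_{k-1} + p_{k-2}, q_k = a_k·q_{k-1} + q_{k-2} (p₋₁ = 1, q₋₁ = 0):
  k = 0: a₀ = 12; p₀/q₀ = 12/1; p₀² − 148·q₀² = 144 − 148 = -4.
  k = 1: m = 12, d = 4, a = ⌊(12 + 12)/4⌋ = 6; p/q = (6·12 + 1)/(6·1 + 0) = 73/6; p² − 148·q² = 5329 − 5328 = 1.
  The first convergent with p² − 148·q² = 1 gives the fundamental solution (x₁, y₁) = (73, 6).
Step 2: Apply the recurrence (x_{n+1}, y_{n+1}) = (x₁x_n + 148y₁y_n, x₁y_n + y₁x_n) repeatedly.
  From (x_1, y_1) = (73, 6): x_2 = 73·73 + 148·6·6 = 10657; y_2 = 73·6 + 6·73 = 876.
  From (x_2, y_2) = (10657, 876): x_3 = 73·10657 + 148·6·876 = 1555849; y_3 = 73·876 + 6·10657 = 127890.
Step 3: Verify x_3² - 148·y_3² = 2420666110801 - 2420666110800 = 1 (should be 1). ✓

(x_1, y_1) = (73, 6); (x_3, y_3) = (1555849, 127890).


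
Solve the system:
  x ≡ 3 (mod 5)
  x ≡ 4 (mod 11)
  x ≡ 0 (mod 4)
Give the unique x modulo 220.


Moduli 5, 11, 4 are pairwise coprime; by CRT there is a unique solution modulo M = 5 · 11 · 4 = 220.
Solve pairwise, accumulating the modulus:
  Start with x ≡ 3 (mod 5).
  Combine with x ≡ 4 (mod 11): since gcd(5, 11) = 1, we get a unique residue mod 55.
    Write x = 3 + 5·t and substitute into x ≡ 4 (mod 11): 5·t ≡ 4 − 3 = 1 (mod 11).
    The inverse of 5 mod 11 is 9 (since 5·9 = 45 = 4·11 + 1), so t ≡ 9·1 = 9 ≡ 9 (mod 11).
    Then x = 3 + 5·9 = 48, valid modulo lcm(5, 11) = 55: x ≡ 48 (mod 55).
  Combine with x ≡ 0 (mod 4): since gcd(55, 4) = 1, we get a unique residue mod 220.
    Write x = 48 + 55·t and substitute into x ≡ 0 (mod 4): 55·t ≡ 0 − 48 = -48 (mod 4).
    Reduce coefficients mod 4: 3·t ≡ 0 (mod 4).
    The inverse of 3 mod 4 is 3 (since 3·3 = 9 = 2·4 + 1), so t ≡ 3·0 = 0 ≡ 0 (mod 4).
    Then x = 48 + 55·0 = 48, valid modulo lcm(55, 4) = 220: x ≡ 48 (mod 220).
Verify: 48 mod 5 = 3 ✓, 48 mod 11 = 4 ✓, 48 mod 4 = 0 ✓.

x ≡ 48 (mod 220).


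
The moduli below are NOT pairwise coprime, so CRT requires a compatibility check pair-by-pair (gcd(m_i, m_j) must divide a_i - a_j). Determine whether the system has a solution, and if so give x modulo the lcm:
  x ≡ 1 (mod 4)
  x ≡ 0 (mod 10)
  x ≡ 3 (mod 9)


Moduli 4, 10, 9 are not pairwise coprime, so CRT works modulo lcm(m_i) when all pairwise compatibility conditions hold.
Pairwise compatibility: gcd(m_i, m_j) must divide a_i - a_j for every pair.
Merge one congruence at a time:
  Start: x ≡ 1 (mod 4).
  Combine with x ≡ 0 (mod 10): gcd(4, 10) = 2, and 0 - 1 = -1 is NOT divisible by 2.
    ⇒ system is inconsistent (no integer solution).

No solution (the system is inconsistent).


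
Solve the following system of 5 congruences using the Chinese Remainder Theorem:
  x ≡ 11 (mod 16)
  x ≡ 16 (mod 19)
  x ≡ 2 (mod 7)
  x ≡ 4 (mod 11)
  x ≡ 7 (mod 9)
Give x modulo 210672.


Product of moduli M = 16 · 19 · 7 · 11 · 9 = 210672.
Merge one congruence at a time:
  Start: x ≡ 11 (mod 16).
  Combine with x ≡ 16 (mod 19); new modulus lcm = 304.
    Write x = 11 + 16·t and substitute into x ≡ 16 (mod 19): 16·t ≡ 16 − 11 = 5 (mod 19).
    The inverse of 16 mod 19 is 6 (since 16·6 = 96 = 5·19 + 1), so t ≡ 6·5 = 30 ≡ 11 (mod 19).
    Then x = 11 + 16·11 = 187, valid modulo lcm(16, 19) = 304: x ≡ 187 (mod 304).
  Combine with x ≡ 2 (mod 7); new modulus lcm = 2128.
    Write x = 187 + 304·t and substitute into x ≡ 2 (mod 7): 304·t ≡ 2 − 187 = -185 (mod 7).
    Reduce coefficients mod 7: 3·t ≡ 4 (mod 7).
    The inverse of 3 mod 7 is 5 (since 3·5 = 15 = 2·7 + 1), so t ≡ 5·4 = 20 ≡ 6 (mod 7).
    Then x = 187 + 304·6 = 2011, valid modulo lcm(304, 7) = 2128: x ≡ 2011 (mod 2128).
  Combine with x ≡ 4 (mod 11); new modulus lcm = 23408.
    Write x = 2011 + 2128·t and substitute into x ≡ 4 (mod 11): 2128·t ≡ 4 − 2011 = -2007 (mod 11).
    Reduce coefficients mod 11: 5·t ≡ 6 (mod 11).
    The inverse of 5 mod 11 is 9 (since 5·9 = 45 = 4·11 + 1), so t ≡ 9·6 = 54 ≡ 10 (mod 11).
    Then x = 2011 + 2128·10 = 23291, valid modulo lcm(2128, 11) = 23408: x ≡ 23291 (mod 23408).
  Combine with x ≡ 7 (mod 9); new modulus lcm = 210672.
    Write x = 23291 + 23408·t and substitute into x ≡ 7 (mod 9): 23408·t ≡ 7 − 23291 = -23284 (mod 9).
    Reduce coefficients mod 9: 8·t ≡ 8 (mod 9).
    The inverse of 8 mod 9 is 8 (since 8·8 = 64 = 7·9 + 1), so t ≡ 8·8 = 64 ≡ 1 (mod 9).
    Then x = 23291 + 23408·1 = 46699, valid modulo lcm(23408, 9) = 210672: x ≡ 46699 (mod 210672).
Verify against each original: 46699 mod 16 = 11, 46699 mod 19 = 16, 46699 mod 7 = 2, 46699 mod 11 = 4, 46699 mod 9 = 7.

x ≡ 46699 (mod 210672).


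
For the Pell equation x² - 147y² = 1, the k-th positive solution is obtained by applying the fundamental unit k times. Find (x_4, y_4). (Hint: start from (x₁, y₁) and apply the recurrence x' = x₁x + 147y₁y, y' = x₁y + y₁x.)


Step 1: Find the fundamental solution (x₁, y₁) of x² - 147y² = 1.
  Expand √147 as a continued fraction. a₀ = ⌊√147⌋ = 12; iterate m_{k+1} = d_k·a_k − m_k, d_{k+1} = (147 − m_{k+1}²)/d_k, a_{k+1} = ⌊(a₀ + m_{k+1})/d_{k+1}⌋ (starting m₀ = 0, d₀ = 1), with convergents p_k = a_k·p_{k-1} + p_{k-2}, q_k = a_k·q_{k-1} + q_{k-2} (p₋₁ = 1, q₋₁ = 0):
  k = 0: a₀ = 12; p₀/q₀ = 12/1; p₀² − 147·q₀² = 144 − 147 = -3.
  k = 1: m = 12, d = 3, a = ⌊(12 + 12)/3⌋ = 8; p/q = (8·12 + 1)/(8·1 + 0) = 97/8; p² − 147·q² = 9409 − 9408 = 1.
  The first convergent with p² − 147·q² = 1 gives the fundamental solution (x₁, y₁) = (97, 8).
Step 2: Apply the recurrence (x_{n+1}, y_{n+1}) = (x₁x_n + 147y₁y_n, x₁y_n + y₁x_n) repeatedly.
  From (x_1, y_1) = (97, 8): x_2 = 97·97 + 147·8·8 = 18817; y_2 = 97·8 + 8·97 = 1552.
  From (x_2, y_2) = (18817, 1552): x_3 = 97·18817 + 147·8·1552 = 3650401; y_3 = 97·1552 + 8·18817 = 301080.
  From (x_3, y_3) = (3650401, 301080): x_4 = 97·3650401 + 147·8·301080 = 708158977; y_4 = 97·301080 + 8·3650401 = 58407968.
Step 3: Verify x_4² - 147·y_4² = 501489136705686529 - 501489136705686528 = 1 (should be 1). ✓

(x_1, y_1) = (97, 8); (x_4, y_4) = (708158977, 58407968).


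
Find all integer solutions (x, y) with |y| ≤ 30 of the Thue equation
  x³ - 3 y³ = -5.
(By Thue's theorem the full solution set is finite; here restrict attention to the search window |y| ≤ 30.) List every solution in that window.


The equation is x³ - 3y³ = -5. For fixed y, x³ = 3·y³ − 5, so a solution requires the RHS to be a perfect cube.
Strategy: iterate y from -30 to 30, compute RHS = 3·y³ − 5, and check whether it is a (positive or negative) perfect cube.
Check small values of y:
  y = 0: RHS = -5 is not a perfect cube.
  y = 1: RHS = -2 is not a perfect cube.
  y = -1: RHS = -8 = (-2)³ ⇒ x = -2 works.
  y = 2: RHS = 19 is not a perfect cube.
  y = -2: RHS = -29 is not a perfect cube.
  y = 3: RHS = 76 is not a perfect cube.
  y = -3: RHS = -86 is not a perfect cube.
Continuing the search up to |y| = 30 finds no further solutions beyond those listed.
Collected solutions: (-2, -1).

Solutions (with |y| ≤ 30): (-2, -1).


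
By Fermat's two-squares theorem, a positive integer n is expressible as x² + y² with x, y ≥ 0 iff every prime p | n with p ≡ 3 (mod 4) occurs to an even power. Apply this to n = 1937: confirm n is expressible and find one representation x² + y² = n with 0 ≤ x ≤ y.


Step 1: Factor n = 1937 = 13 · 149.
Step 2: Check the mod-4 condition on each prime factor: 13 ≡ 1 (mod 4), exponent 1; 149 ≡ 1 (mod 4), exponent 1.
All primes ≡ 3 (mod 4) appear to even exponent (or don't appear), so by the two-squares theorem n IS expressible as a sum of two squares.
Step 3: Build a representation. Here n = 13 · 149 is a product of primes ≡ 1 (mod 4). Each prime p ≡ 1 (mod 4) is itself a sum of two squares; find a² by testing p − a² for a perfect square:
  13: 13 − 1² = 12, 13 − 2² = 9 = 3² ⇒ 13 = 2² + 3².
  149: 149 − 1² = 148, 149 − 2² = 145, 149 − 3² = 140, 149 − 4² = 133, 149 − 5² = 124, 149 − 6² = 113, 149 − 7² = 100 = 10² ⇒ 149 = 7² + 10².
  Combine using the Brahmagupta–Fibonacci identity (a² + b²)(c² + d²) = (ac − bd)² + (ad + bc)² = (ac + bd)² + (ad − bc)²:
  13 · 149 = 1937: from (2² + 3²)(7² + 10²), take (2·7 − 3·10, 2·10 + 3·7) = (14 − 30, 20 + 21) = (-16, 41); dropping signs (only squares matter) gives (16, 41); check 16² + 41² = 256 + 1681 = 1937 ✓.
Step 4: Order so x ≤ y and verify: 16² + 41² = 256 + 1681 = 1937 = n. ✓

n = 1937 = 16² + 41² (one valid representation with x ≤ y).


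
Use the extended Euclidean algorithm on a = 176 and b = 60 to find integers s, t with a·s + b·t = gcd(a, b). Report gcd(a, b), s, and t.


Euclidean algorithm on (176, 60) — divide until remainder is 0:
  176 = 2 · 60 + 56
  60 = 1 · 56 + 4
  56 = 14 · 4 + 0
gcd(176, 60) = 4.
Track Bezout coefficients alongside the remainders: start with r₀ = 176 = a·1 + b·0 (s = 1, t = 0) and r₁ = 60 = a·0 + b·1 (s = 0, t = 1); each new remainder r_{k+1} = r_{k-1} − q_k·r_k inherits s_{k+1} = s_{k-1} − q_k·s_k, t_{k+1} = t_{k-1} − q_k·t_k, so r_k = a·s_k + b·t_k at every step:
  q = 2: r = 56, s = 1 − 2·0 = 1, t = 0 − 2·1 = -2  (check: 176·1 + 60·(-2) = 56)
  q = 1: r = 4, s = 0 − 1·1 = -1, t = 1 − 1·(-2) = 3  (check: 176·(-1) + 60·3 = 4)
The row with r = 4 (the gcd) gives the Bezout coefficients s = -1, t = 3.
Result: 176 · (-1) + 60 · (3) = 4.

gcd(176, 60) = 4; s = -1, t = 3 (check: 176·(-1) + 60·3 = 4).


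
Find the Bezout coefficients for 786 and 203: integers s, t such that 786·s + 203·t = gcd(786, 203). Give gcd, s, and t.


Euclidean algorithm on (786, 203) — divide until remainder is 0:
  786 = 3 · 203 + 177
  203 = 1 · 177 + 26
  177 = 6 · 26 + 21
  26 = 1 · 21 + 5
  21 = 4 · 5 + 1
  5 = 5 · 1 + 0
gcd(786, 203) = 1.
Track Bezout coefficients alongside the remainders: start with r₀ = 786 = a·1 + b·0 (s = 1, t = 0) and r₁ = 203 = a·0 + b·1 (s = 0, t = 1); each new remainder r_{k+1} = r_{k-1} − q_k·r_k inherits s_{k+1} = s_{k-1} − q_k·s_k, t_{k+1} = t_{k-1} − q_k·t_k, so r_k = a·s_k + b·t_k at every step:
  q = 3: r = 177, s = 1 − 3·0 = 1, t = 0 − 3·1 = -3  (check: 786·1 + 203·(-3) = 177)
  q = 1: r = 26, s = 0 − 1·1 = -1, t = 1 − 1·(-3) = 4  (check: 786·(-1) + 203·4 = 26)
  q = 6: r = 21, s = 1 − 6·(-1) = 7, t = -3 − 6·4 = -27  (check: 786·7 + 203·(-27) = 21)
  q = 1: r = 5, s = -1 − 1·7 = -8, t = 4 − 1·(-27) = 31  (check: 786·(-8) + 203·31 = 5)
  q = 4: r = 1, s = 7 − 4·(-8) = 39, t = -27 − 4·31 = -151  (check: 786·39 + 203·(-151) = 1)
The row with r = 1 (the gcd) gives the Bezout coefficients s = 39, t = -151.
Result: 786 · (39) + 203 · (-151) = 1.

gcd(786, 203) = 1; s = 39, t = -151 (check: 786·39 + 203·(-151) = 1).


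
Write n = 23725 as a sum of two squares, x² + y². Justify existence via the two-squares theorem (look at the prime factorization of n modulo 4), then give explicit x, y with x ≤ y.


Step 1: Factor n = 23725 = 5^2 · 13 · 73.
Step 2: Check the mod-4 condition on each prime factor: 5 ≡ 1 (mod 4), exponent 2; 13 ≡ 1 (mod 4), exponent 1; 73 ≡ 1 (mod 4), exponent 1.
All primes ≡ 3 (mod 4) appear to even exponent (or don't appear), so by the two-squares theorem n IS expressible as a sum of two squares.
Step 3: Build a representation. Group n = k² · m with k = 5 and m = 13 · 73 = 949 (a product of primes ≡ 1 (mod 4)); a representation of m scales to one of n via (k·x)² + (k·y)² = k²(x² + y²). Each prime p ≡ 1 (mod 4) is itself a sum of two squares; find a² by testing p − a² for a perfect square:
  13: 13 − 1² = 12, 13 − 2² = 9 = 3² ⇒ 13 = 2² + 3².
  73: 73 − 1² = 72, 73 − 2² = 69, 73 − 3² = 64 = 8² ⇒ 73 = 3² + 8².
  Combine using the Brahmagupta–Fibonacci identity (a² + b²)(c² + d²) = (ac − bd)² + (ad + bc)² = (ac + bd)² + (ad − bc)²:
  13 · 73 = 949: from (2² + 3²)(3² + 8²), take (2·3 − 3·8, 2·8 + 3·3) = (6 − 24, 16 + 9) = (-18, 25); dropping signs (only squares matter) gives (18, 25); check 18² + 25² = 324 + 625 = 949 ✓.
  Scale by k = 5: (5·18, 5·25) = (90, 125).
Step 4: Order so x ≤ y and verify: 90² + 125² = 8100 + 15625 = 23725 = n. ✓

n = 23725 = 90² + 125² (one valid representation with x ≤ y).
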